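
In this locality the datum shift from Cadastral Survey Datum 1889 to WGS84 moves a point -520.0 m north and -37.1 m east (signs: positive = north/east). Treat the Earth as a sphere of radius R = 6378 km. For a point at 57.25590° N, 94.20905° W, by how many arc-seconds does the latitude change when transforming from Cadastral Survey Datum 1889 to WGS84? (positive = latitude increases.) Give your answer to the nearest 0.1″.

Δφ = -16.8″

On a sphere of radius R, 1 rad of latitude = R, so Δφ = ΔN / R = -520.0 / 6378000 = -8.1530e-05 rad = -16.817″.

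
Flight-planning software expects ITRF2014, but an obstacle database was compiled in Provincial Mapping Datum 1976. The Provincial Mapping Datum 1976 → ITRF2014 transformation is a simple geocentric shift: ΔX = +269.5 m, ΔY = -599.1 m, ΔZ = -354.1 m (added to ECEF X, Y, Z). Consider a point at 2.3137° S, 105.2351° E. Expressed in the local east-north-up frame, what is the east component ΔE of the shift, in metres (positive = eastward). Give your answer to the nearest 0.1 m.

ΔE = -102.6 m

At φ = -2.3137°, λ = 105.2351°: sin φ = -0.040371, cos φ = 0.999185, sin λ = 0.964856, cos λ = -0.262780.
ΔE = −sin λ·ΔX + cos λ·ΔY = −(0.964856)·(269.5) + (-0.262780)·(-599.1) = -102.60 m.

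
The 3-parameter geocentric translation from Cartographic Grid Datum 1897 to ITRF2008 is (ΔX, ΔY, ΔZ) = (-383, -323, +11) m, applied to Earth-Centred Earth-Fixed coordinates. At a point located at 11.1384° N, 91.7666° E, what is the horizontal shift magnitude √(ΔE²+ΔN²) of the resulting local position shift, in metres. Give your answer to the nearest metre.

399 m

At φ = 11.1384°, λ = 91.7666°: sin φ = 0.193180, cos φ = 0.981163, sin λ = 0.999525, cos λ = -0.030828.
ΔE = −sin λ·ΔX + cos λ·ΔY = −(0.999525)·(-383) + (-0.030828)·(-323) = 392.78 m.
ΔN = −sin φ cos λ·ΔX − sin φ sin λ·ΔY + cos φ·ΔZ = −(0.193180)(-0.030828)(-383) − (0.193180)(0.999525)(-323) + (0.981163)(11) = 70.88 m.
Horizontal magnitude = √(ΔE² + ΔN²) = √(392.78² + 70.88²) = 399.12 m.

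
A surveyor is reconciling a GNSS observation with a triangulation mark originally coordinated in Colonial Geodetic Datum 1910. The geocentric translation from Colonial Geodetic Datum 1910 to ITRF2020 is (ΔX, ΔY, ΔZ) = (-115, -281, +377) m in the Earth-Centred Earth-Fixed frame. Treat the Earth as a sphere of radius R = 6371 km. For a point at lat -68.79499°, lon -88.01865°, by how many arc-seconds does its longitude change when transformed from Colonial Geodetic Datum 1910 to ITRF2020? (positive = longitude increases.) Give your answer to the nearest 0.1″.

Δλ = -11.2″

sin φ = -0.932292, cos φ = 0.361706, sin λ = -0.999402, cos λ = 0.034574.
East component: ΔE = −sin λ·ΔX + cos λ·ΔY = −(-0.999402)(-115) + (0.034574)(-281) = -124.65 m.
1° of latitude spans πR/180 = 111195 m; at latitude φ, 1° of longitude spans that × cos φ = 40219.9 m, so Δλ = -124.65 / 40219.9 × 3600 = -11.157″.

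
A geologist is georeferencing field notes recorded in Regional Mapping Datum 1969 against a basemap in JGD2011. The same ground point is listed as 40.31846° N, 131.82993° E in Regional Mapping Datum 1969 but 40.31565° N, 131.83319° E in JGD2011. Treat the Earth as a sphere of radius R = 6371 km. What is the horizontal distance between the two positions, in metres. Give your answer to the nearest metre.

417 m

Δφ = 40.31565° − 40.31846° = -0.00281°; Δλ = 131.83319° − 131.82993° = +0.00326°.
1° along a meridian = πR/180 = 111195 m.
ΔN = Δφ × 111195 = -312.5 m; ΔE = Δλ × 111195 × cos(40.31846°) = +0.00326 × 111195 × 0.762460 = 276.4 m.
Distance = √(ΔE² + ΔN²) = √(276.4² + (-312.5)²) = 417.2 m.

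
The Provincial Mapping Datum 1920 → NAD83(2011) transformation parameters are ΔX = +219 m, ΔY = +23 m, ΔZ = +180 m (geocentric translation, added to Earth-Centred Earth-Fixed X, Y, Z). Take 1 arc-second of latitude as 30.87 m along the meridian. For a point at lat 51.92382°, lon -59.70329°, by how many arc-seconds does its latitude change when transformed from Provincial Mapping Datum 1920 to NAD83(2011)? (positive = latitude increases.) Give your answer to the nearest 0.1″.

Δφ = 1.3″

sin φ = 0.787191, cos φ = 0.616709, sin λ = -0.863425, cos λ = 0.504478.
North component: ΔN = −sin φ cos λ·ΔX − sin φ sin λ·ΔY + cos φ·ΔZ = −(0.787191)(0.504478)(219) − (0.787191)(-0.863425)(23) + (0.616709)(180) = 39.67 m.
1° of latitude spans 3600 × 30.87 = 111132 m, so Δφ = 39.67 / 111132 × 3600 = 1.285″.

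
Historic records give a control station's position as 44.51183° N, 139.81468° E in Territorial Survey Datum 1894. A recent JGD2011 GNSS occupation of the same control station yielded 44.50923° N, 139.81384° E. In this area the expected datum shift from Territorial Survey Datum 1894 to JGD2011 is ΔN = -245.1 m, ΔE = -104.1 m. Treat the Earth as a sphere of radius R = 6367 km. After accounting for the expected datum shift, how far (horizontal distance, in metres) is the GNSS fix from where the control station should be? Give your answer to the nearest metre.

58 m

Observed coordinate differences: Δφ = -0.00260°, Δλ = -0.00084°.
Converting to metres (1° lat = 111125 m, cos φ = 0.713106): observed ΔN = -288.9 m, observed ΔE = -66.6 m.
Subtracting the expected shift leaves a residual of -288.9 − (-245.1) = -43.8 m north and -66.6 − (-104.1) = 37.5 m east.
Residual distance = √((-43.8)² + 37.5²) = 57.7 m.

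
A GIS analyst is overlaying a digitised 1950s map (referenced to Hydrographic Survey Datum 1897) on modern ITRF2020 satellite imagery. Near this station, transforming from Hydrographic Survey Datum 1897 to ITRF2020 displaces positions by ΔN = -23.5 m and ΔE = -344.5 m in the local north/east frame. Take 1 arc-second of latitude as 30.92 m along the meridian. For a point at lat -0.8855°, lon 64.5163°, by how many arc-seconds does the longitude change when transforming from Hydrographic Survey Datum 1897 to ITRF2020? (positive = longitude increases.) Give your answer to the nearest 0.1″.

At latitude -0.8855°, cos φ = 0.999881.
1″ of longitude at this latitude = 30.92 × cos φ = 30.9163 m, so Δλ = -344.5 / 30.9163 = -11.143″.

Δλ = -11.1″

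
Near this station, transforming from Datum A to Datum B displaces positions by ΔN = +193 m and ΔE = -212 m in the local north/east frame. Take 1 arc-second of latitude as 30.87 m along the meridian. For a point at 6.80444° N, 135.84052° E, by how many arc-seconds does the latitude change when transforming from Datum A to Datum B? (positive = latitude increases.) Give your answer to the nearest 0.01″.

1″ of latitude = 30.87 m, so Δφ = 193.0 / 30.87 = 6.252″.

Δφ = 6.25″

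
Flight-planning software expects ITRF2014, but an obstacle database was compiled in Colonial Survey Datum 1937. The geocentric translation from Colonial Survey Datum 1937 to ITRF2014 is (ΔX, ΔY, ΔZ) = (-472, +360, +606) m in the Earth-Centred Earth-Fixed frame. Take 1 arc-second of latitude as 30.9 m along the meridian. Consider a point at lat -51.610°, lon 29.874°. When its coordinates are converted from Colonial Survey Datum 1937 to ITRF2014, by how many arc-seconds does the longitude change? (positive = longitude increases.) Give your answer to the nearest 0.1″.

sin φ = -0.783802, cos φ = 0.621011, sin λ = 0.498094, cos λ = 0.867123.
East component: ΔE = −sin λ·ΔX + cos λ·ΔY = −(0.498094)(-472) + (0.867123)(360) = 547.26 m.
1° of latitude spans 3600 × 30.90 = 111240 m; at latitude φ, 1° of longitude spans that × cos φ = 69081.3 m, so Δλ = 547.26 / 69081.3 × 3600 = 28.519″.

Δλ = 28.5″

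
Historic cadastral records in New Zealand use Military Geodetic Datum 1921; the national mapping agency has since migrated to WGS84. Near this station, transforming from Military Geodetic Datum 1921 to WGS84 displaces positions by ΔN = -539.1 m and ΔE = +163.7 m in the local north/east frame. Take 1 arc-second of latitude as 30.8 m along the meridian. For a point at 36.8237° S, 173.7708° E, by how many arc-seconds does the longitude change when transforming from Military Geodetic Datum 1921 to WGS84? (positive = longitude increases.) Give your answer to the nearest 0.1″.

Δλ = 6.6″

At latitude -36.8237°, cos φ = 0.800484.
1″ of longitude at this latitude = 30.80 × cos φ = 24.6549 m, so Δλ = 163.7 / 24.6549 = 6.640″.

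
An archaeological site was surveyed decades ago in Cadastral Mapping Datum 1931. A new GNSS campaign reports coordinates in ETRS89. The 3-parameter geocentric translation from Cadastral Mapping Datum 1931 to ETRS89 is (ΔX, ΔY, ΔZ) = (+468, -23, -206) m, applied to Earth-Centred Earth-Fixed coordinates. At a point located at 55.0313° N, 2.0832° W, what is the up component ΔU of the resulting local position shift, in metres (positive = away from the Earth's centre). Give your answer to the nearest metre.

At φ = 55.0313°, λ = -2.0832°: sin φ = 0.819465, cos φ = 0.573129, sin λ = -0.036351, cos λ = 0.999339.
ΔU = cos φ cos λ·ΔX + cos φ sin λ·ΔY + sin φ·ΔZ = (0.573129)(0.999339)(468) + (0.573129)(-0.036351)(-23) + (0.819465)(-206) = 99.72 m.

ΔU = 100 m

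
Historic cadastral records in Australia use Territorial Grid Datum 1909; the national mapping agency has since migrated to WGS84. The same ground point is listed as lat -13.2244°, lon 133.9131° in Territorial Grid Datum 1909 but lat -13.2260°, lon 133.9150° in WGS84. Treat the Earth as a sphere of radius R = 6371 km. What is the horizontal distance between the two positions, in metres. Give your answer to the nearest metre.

Δφ = -13.2260° − -13.2244° = -0.0016°; Δλ = 133.9150° − 133.9131° = +0.0019°.
1° along a meridian = πR/180 = 111195 m.
ΔN = Δφ × 111195 = -177.9 m; ΔE = Δλ × 111195 × cos(-13.2244°) = +0.0019 × 111195 × 0.973482 = 205.7 m.
Distance = √(ΔE² + ΔN²) = √(205.7² + (-177.9)²) = 271.9 m.

272 m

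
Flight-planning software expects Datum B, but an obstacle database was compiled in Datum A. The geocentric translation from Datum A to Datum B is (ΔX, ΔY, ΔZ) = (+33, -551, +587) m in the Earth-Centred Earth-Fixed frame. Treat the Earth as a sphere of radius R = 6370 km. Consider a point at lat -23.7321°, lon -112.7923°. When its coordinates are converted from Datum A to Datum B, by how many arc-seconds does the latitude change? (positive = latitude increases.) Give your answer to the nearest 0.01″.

sin φ = -0.402461, cos φ = 0.915437, sin λ = -0.921915, cos λ = -0.387392.
North component: ΔN = −sin φ cos λ·ΔX − sin φ sin λ·ΔY + cos φ·ΔZ = −(-0.402461)(-0.387392)(33) − (-0.402461)(-0.921915)(-551) + (0.915437)(587) = 736.66 m.
1° of latitude spans πR/180 = 111177 m, so Δφ = 736.66 / 111177 × 3600 = 23.853″.

Δφ = 23.85″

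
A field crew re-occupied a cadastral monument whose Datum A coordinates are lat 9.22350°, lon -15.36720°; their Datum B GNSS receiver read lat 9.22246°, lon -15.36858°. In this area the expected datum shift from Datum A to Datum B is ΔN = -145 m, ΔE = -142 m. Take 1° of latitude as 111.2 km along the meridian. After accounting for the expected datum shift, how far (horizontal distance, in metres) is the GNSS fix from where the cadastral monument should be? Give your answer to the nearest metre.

Observed coordinate differences: Δφ = -0.00104°, Δλ = -0.00138°.
Converting to metres (1° lat = 111200 m, cos φ = 0.987071): observed ΔN = -115.6 m, observed ΔE = -151.5 m.
Subtracting the expected shift leaves a residual of -115.6 − (-145) = 29.4 m north and -151.5 − (-142) = -9.5 m east.
Residual distance = √(29.4² + (-9.5)²) = 30.8 m.

31 m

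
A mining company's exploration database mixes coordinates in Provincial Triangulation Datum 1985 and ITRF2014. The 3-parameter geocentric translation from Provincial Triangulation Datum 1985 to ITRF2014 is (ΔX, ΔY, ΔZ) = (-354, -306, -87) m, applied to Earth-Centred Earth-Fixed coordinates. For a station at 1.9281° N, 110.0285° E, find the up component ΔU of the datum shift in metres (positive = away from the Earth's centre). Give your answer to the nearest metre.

The local up (radial) axis is (cos φ cos λ, cos φ sin λ, sin φ), giving ΔU = 121.172 − 287.331 − 2.927 = -169.09 m.

ΔU = -169 m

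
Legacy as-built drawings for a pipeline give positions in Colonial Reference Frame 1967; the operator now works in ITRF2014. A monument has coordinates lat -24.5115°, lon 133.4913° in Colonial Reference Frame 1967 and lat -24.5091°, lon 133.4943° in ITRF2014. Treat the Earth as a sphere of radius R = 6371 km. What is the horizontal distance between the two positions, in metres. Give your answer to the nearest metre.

Δφ = -24.5091° − -24.5115° = +0.0024°; Δλ = 133.4943° − 133.4913° = +0.0030°.
1° along a meridian = πR/180 = 111195 m.
ΔN = Δφ × 111195 = 266.9 m; ΔE = Δλ × 111195 × cos(-24.5115°) = +0.0030 × 111195 × 0.909878 = 303.5 m.
Distance = √(ΔE² + ΔN²) = √(303.5² + 266.9²) = 404.2 m.

404 m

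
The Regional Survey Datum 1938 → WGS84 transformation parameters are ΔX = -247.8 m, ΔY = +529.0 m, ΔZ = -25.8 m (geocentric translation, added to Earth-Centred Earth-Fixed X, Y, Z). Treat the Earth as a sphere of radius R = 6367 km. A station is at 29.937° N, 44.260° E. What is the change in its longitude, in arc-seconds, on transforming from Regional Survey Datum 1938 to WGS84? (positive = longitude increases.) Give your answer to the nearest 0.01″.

Δλ = 20.63″

sin φ = 0.499047, cos φ = 0.866575, sin λ = 0.697915, cos λ = 0.716180.
East component: ΔE = −sin λ·ΔX + cos λ·ΔY = −(0.697915)(-247.8) + (0.716180)(529.0) = 551.80 m.
1° of latitude spans πR/180 = 111125 m; at latitude φ, 1° of longitude spans that × cos φ = 96298.2 m, so Δλ = 551.80 / 96298.2 × 3600 = 20.629″.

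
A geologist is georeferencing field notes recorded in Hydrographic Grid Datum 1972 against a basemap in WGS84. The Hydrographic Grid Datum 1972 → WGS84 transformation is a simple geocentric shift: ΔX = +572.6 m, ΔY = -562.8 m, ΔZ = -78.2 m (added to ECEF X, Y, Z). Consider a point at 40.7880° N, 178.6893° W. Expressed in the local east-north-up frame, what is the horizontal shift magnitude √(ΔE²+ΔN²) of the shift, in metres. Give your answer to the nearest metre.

652 m

The local east axis at (φ, λ) is (−sin λ, cos λ, 0), so ΔE = −sin(-178.6893°)·572.6 + cos(-178.6893°)·(-562.8) = 575.75 m.
The local north axis is (−sin φ cos λ, −sin φ sin λ, cos φ), giving ΔN = 373.960 − 8.410 − 59.208 = 306.34 m.
Horizontal magnitude = √(ΔE² + ΔN²) = √(575.75² + 306.34²) = 652.18 m.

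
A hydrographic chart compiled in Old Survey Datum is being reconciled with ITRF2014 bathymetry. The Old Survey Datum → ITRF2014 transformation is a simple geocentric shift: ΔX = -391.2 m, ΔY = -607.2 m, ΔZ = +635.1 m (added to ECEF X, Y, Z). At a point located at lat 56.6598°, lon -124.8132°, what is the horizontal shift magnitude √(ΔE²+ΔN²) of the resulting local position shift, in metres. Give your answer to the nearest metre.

The local east axis at (φ, λ) is (−sin λ, cos λ, 0), so ΔE = −sin(-124.8132°)·(-391.2) + cos(-124.8132°)·(-607.2) = 25.47 m.
The local north axis is (−sin φ cos λ, −sin φ sin λ, cos φ), giving ΔN = -186.581 − 416.476 + 349.057 = -254.00 m.
Horizontal magnitude = √(ΔE² + ΔN²) = √(25.47² + (-254.00)²) = 255.27 m.

255 m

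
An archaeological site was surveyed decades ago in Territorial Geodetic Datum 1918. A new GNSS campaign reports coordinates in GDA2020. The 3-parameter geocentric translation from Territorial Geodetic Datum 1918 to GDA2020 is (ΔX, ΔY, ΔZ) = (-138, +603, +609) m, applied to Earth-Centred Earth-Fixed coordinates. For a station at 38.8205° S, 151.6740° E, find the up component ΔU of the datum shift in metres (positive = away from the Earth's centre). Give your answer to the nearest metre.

ΔU = -64 m

The local up (radial) axis is (cos φ cos λ, cos φ sin λ, sin φ), giving ΔU = 94.644 + 222.917 − 381.772 = -64.21 m.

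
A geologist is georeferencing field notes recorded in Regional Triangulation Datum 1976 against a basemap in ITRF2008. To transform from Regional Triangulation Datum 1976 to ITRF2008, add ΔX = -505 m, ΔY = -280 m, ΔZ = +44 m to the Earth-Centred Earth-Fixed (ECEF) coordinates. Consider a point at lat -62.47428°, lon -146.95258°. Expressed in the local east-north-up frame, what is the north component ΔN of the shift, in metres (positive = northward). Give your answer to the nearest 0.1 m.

The local north axis is (−sin φ cos λ, −sin φ sin λ, cos φ), giving ΔN = 375.385 + 135.409 + 20.334 = 531.13 m.

ΔN = 531.1 m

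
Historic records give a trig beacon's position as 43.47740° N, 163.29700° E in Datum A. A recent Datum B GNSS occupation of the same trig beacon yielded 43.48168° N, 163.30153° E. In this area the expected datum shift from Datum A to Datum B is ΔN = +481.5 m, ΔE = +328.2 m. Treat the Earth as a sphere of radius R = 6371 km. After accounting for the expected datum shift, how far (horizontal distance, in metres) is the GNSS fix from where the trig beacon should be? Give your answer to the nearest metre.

38 m

Observed coordinate differences: Δφ = +0.00428°, Δλ = +0.00453°.
Converting to metres (1° lat = 111195 m, cos φ = 0.725646): observed ΔN = 475.9 m, observed ΔE = 365.5 m.
Subtracting the expected shift leaves a residual of 475.9 − (481.5) = -5.6 m north and 365.5 − (328.2) = 37.3 m east.
Residual distance = √((-5.6)² + 37.3²) = 37.7 m.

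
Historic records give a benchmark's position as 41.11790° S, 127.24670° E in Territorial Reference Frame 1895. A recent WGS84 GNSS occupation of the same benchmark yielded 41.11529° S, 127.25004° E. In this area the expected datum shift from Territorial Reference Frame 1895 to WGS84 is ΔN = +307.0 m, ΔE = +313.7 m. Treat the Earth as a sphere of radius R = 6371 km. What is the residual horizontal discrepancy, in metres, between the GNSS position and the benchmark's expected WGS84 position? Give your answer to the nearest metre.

Observed coordinate differences: Δφ = +0.00261°, Δλ = +0.00334°.
Converting to metres (1° lat = 111195 m, cos φ = 0.753358): observed ΔN = 290.2 m, observed ΔE = 279.8 m.
Subtracting the expected shift leaves a residual of 290.2 − (307.0) = -16.8 m north and 279.8 − (313.7) = -33.9 m east.
Residual distance = √((-16.8)² + (-33.9)²) = 37.8 m.

38 m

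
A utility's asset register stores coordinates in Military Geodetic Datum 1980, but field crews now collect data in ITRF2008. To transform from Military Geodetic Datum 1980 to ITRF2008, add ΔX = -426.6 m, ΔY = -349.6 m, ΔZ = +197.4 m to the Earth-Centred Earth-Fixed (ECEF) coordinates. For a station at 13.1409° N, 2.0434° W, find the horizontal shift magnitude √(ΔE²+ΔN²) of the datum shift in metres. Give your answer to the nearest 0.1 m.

At φ = 13.1409°, λ = -2.0434°: sin φ = 0.227347, cos φ = 0.973814, sin λ = -0.035656, cos λ = 0.999364.
ΔE = −sin λ·ΔX + cos λ·ΔY = −(-0.035656)·(-426.6) + (0.999364)·(-349.6) = -364.59 m.
ΔN = −sin φ cos λ·ΔX − sin φ sin λ·ΔY + cos φ·ΔZ = −(0.227347)(0.999364)(-426.6) − (0.227347)(-0.035656)(-349.6) + (0.973814)(197.4) = 286.32 m.
Horizontal magnitude = √(ΔE² + ΔN²) = √((-364.59)² + 286.32²) = 463.58 m.

463.6 m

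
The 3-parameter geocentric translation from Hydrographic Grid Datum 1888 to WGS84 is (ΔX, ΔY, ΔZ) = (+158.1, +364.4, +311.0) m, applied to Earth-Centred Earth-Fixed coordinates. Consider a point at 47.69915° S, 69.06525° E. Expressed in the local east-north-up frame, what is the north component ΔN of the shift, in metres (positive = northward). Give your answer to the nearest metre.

ΔN = 503 m

The local north axis is (−sin φ cos λ, −sin φ sin λ, cos φ), giving ΔN = 41.781 + 251.726 + 209.310 = 502.82 m.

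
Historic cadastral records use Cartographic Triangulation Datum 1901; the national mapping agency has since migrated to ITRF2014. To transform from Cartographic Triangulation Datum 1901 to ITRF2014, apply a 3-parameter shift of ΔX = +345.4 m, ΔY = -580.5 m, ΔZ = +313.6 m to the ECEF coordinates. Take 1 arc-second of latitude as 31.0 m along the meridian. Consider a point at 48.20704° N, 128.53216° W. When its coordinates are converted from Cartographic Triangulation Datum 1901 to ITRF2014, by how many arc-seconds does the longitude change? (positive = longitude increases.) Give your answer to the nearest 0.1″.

Δλ = 30.6″

sin φ = 0.745558, cos φ = 0.666441, sin λ = -0.782259, cos λ = -0.622954.
East component: ΔE = −sin λ·ΔX + cos λ·ΔY = −(-0.782259)(345.4) + (-0.622954)(-580.5) = 631.82 m.
1° of latitude spans 3600 × 31.00 = 111600 m; at latitude φ, 1° of longitude spans that × cos φ = 74374.8 m, so Δλ = 631.82 / 74374.8 × 3600 = 30.582″.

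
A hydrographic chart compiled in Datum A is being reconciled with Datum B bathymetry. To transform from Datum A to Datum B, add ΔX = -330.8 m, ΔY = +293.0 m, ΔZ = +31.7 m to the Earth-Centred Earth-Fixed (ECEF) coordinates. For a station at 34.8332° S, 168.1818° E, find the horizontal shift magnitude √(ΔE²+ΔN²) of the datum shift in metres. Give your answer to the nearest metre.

329 m

The local east axis at (φ, λ) is (−sin λ, cos λ, 0), so ΔE = −sin(168.1818°)·(-330.8) + cos(168.1818°)·293.0 = -219.04 m.
The local north axis is (−sin φ cos λ, −sin φ sin λ, cos φ), giving ΔN = 184.944 + 34.276 + 26.020 = 245.24 m.
Horizontal magnitude = √(ΔE² + ΔN²) = √((-219.04)² + 245.24²) = 328.82 m.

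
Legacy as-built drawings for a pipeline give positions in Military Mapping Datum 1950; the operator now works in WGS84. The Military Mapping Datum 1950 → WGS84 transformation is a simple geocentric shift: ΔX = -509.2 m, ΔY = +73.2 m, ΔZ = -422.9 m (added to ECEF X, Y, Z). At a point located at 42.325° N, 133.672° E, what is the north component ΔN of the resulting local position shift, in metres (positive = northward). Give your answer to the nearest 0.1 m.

ΔN = -585.1 m

At φ = 42.325°, λ = 133.672°: sin φ = 0.673335, cos φ = 0.739337, sin λ = 0.723305, cos λ = -0.690529.
ΔN = −sin φ cos λ·ΔX − sin φ sin λ·ΔY + cos φ·ΔZ = −(0.673335)(-0.690529)(-509.2) − (0.673335)(0.723305)(73.2) + (0.739337)(-422.9) = -585.07 m.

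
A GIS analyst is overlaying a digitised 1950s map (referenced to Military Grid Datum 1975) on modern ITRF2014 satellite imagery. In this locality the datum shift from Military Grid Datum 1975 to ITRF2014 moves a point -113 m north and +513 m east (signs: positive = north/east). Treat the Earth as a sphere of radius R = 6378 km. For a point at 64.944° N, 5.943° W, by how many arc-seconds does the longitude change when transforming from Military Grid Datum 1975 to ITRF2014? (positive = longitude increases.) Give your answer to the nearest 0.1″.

At latitude 64.944°, cos φ = 0.423504.
One radian of longitude at latitude φ spans R cos φ, so Δλ = ΔE / (R cos φ) = 513.0 / (6378000 × 0.423504) = 1.8992e-04 rad = 39.174″.

Δλ = 39.2″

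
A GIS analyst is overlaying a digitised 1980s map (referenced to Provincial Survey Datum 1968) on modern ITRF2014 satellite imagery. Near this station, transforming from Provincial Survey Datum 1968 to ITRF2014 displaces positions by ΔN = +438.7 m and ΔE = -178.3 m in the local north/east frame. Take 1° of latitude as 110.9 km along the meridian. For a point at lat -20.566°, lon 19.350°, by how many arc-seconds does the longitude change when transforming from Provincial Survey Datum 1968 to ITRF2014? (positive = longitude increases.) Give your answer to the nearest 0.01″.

At latitude -20.566°, cos φ = 0.936268.
1° of longitude at this latitude = 110.9 × cos φ = 103.83 km, so Δλ = -178.3 / 103832.1 = -0.0017172° = -6.182″.

Δλ = -6.18″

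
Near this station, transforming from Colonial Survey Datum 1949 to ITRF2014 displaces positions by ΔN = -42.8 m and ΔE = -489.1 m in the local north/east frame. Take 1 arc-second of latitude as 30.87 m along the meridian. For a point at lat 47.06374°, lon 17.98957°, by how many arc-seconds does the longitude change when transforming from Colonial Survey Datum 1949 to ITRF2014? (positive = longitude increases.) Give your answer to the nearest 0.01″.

At latitude 47.06374°, cos φ = 0.681184.
1″ of longitude at this latitude = 30.87 × cos φ = 21.0282 m, so Δλ = -489.1 / 21.0282 = -23.259″.

Δλ = -23.26″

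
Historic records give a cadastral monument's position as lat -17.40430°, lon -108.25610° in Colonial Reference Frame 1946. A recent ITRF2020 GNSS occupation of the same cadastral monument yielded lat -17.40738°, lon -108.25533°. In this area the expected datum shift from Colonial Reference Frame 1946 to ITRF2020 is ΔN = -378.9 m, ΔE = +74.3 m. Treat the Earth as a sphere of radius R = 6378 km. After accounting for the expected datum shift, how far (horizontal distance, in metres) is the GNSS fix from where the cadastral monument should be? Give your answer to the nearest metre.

37 m

Observed coordinate differences: Δφ = -0.00308°, Δλ = +0.00077°.
Converting to metres (1° lat = 111317 m, cos φ = 0.954218): observed ΔN = -342.9 m, observed ΔE = 81.8 m.
Subtracting the expected shift leaves a residual of -342.9 − (-378.9) = 36.0 m north and 81.8 − (74.3) = 7.5 m east.
Residual distance = √(36.0² + 7.5²) = 36.8 m.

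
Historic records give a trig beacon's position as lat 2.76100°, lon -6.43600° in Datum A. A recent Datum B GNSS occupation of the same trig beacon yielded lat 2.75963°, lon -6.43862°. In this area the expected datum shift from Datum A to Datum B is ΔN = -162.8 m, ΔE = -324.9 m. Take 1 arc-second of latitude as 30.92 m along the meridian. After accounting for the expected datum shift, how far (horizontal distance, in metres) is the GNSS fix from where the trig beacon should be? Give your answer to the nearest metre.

Observed coordinate differences: Δφ = -0.00137°, Δλ = -0.00262°.
Converting to metres (1° lat = 111312 m, cos φ = 0.998839): observed ΔN = -152.5 m, observed ΔE = -291.3 m.
Subtracting the expected shift leaves a residual of -152.5 − (-162.8) = 10.3 m north and -291.3 − (-324.9) = 33.6 m east.
Residual distance = √(10.3² + 33.6²) = 35.1 m.

35 m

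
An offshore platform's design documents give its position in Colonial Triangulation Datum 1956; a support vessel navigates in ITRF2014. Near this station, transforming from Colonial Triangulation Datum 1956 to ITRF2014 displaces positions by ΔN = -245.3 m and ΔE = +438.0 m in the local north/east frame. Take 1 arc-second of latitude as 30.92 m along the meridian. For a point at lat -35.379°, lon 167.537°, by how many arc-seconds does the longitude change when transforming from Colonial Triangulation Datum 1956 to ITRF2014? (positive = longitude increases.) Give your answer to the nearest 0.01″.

Δλ = 17.37″

At latitude -35.379°, cos φ = 0.815340.
1″ of longitude at this latitude = 30.92 × cos φ = 25.2103 m, so Δλ = 438.0 / 25.2103 = 17.374″.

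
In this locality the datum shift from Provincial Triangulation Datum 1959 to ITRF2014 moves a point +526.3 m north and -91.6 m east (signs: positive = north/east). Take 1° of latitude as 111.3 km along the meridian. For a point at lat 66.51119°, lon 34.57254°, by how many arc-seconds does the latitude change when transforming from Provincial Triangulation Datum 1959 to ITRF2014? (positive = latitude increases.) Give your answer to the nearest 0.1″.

1° of latitude = 111.3 km, so Δφ = 526.3 / 111300 = 0.0047287° = 17.023″.

Δφ = 17.0″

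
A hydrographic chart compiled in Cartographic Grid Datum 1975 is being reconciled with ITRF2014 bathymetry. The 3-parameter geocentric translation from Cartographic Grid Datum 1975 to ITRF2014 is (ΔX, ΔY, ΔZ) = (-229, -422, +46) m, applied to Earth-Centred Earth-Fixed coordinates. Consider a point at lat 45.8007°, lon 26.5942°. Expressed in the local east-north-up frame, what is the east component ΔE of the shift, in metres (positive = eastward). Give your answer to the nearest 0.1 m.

ΔE = -274.8 m

At φ = 45.8007°, λ = 26.5942°: sin φ = 0.716919, cos φ = 0.697156, sin λ = 0.447669, cos λ = 0.894200.
ΔE = −sin λ·ΔX + cos λ·ΔY = −(0.447669)·(-229) + (0.894200)·(-422) = -274.84 m.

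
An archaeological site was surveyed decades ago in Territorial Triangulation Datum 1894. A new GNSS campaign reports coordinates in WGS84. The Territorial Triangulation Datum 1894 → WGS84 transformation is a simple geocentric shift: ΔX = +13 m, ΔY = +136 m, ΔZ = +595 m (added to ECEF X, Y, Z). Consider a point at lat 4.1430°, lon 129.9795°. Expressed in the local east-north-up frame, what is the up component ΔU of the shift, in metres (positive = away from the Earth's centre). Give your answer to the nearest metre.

ΔU = 139 m

The local up (radial) axis is (cos φ cos λ, cos φ sin λ, sin φ), giving ΔU = -8.331 + 103.941 + 42.986 = 138.60 m.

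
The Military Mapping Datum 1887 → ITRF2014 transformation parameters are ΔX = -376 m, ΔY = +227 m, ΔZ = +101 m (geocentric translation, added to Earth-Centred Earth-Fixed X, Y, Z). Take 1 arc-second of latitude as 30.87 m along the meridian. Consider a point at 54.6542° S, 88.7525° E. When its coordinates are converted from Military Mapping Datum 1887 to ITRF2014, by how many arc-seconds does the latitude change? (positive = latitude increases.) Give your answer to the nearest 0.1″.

sin φ = -0.815675, cos φ = 0.578510, sin λ = 0.999763, cos λ = 0.021771.
North component: ΔN = −sin φ cos λ·ΔX − sin φ sin λ·ΔY + cos φ·ΔZ = −(-0.815675)(0.021771)(-376) − (-0.815675)(0.999763)(227) + (0.578510)(101) = 236.87 m.
1° of latitude spans 3600 × 30.87 = 111132 m, so Δφ = 236.87 / 111132 × 3600 = 7.673″.

Δφ = 7.7″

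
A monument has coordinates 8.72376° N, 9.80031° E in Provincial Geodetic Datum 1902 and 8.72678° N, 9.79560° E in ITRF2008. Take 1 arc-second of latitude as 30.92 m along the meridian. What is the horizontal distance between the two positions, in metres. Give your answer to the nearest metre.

618 m

Δφ = 8.72678° − 8.72376° = +0.00302°; Δλ = 9.79560° − 9.80031° = -0.00471°.
1° of latitude = 3600 × 30.92 = 111312 m.
ΔN = Δφ × 111312 = 336.2 m; ΔE = Δλ × 111312 × cos(8.72376°) = -0.00471 × 111312 × 0.988431 = -518.2 m.
Distance = √(ΔE² + ΔN²) = √((-518.2)² + 336.2²) = 617.7 m.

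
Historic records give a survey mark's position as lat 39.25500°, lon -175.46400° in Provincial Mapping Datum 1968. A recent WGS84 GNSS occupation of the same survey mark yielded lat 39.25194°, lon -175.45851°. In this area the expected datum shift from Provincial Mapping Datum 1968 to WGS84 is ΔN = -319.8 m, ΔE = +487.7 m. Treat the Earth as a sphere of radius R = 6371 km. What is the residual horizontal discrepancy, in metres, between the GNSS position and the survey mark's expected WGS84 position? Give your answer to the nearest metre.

25 m

Observed coordinate differences: Δφ = -0.00306°, Δλ = +0.00549°.
Converting to metres (1° lat = 111195 m, cos φ = 0.774337): observed ΔN = -340.3 m, observed ΔE = 472.7 m.
Subtracting the expected shift leaves a residual of -340.3 − (-319.8) = -20.5 m north and 472.7 − (487.7) = -15.0 m east.
Residual distance = √((-20.5)² + (-15.0)²) = 25.4 m.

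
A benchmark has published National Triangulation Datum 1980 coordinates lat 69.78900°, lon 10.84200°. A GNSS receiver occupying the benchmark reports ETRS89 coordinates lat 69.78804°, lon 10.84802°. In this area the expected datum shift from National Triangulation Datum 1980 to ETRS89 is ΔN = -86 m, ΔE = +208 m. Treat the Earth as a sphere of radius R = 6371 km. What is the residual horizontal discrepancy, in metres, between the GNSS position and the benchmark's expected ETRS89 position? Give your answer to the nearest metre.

Observed coordinate differences: Δφ = -0.00096°, Δλ = +0.00602°.
Converting to metres (1° lat = 111195 m, cos φ = 0.345478): observed ΔN = -106.7 m, observed ΔE = 231.3 m.
Subtracting the expected shift leaves a residual of -106.7 − (-86) = -20.7 m north and 231.3 − (208) = 23.3 m east.
Residual distance = √((-20.7)² + 23.3²) = 31.2 m.

31 m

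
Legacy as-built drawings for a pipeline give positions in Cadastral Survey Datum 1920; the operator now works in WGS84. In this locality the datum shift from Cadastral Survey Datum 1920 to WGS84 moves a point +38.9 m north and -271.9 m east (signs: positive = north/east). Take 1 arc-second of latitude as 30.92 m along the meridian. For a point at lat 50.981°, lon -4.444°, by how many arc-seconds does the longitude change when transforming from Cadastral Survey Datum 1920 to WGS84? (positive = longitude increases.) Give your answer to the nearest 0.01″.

Δλ = -13.97″

At latitude 50.981°, cos φ = 0.629578.
1″ of longitude at this latitude = 30.92 × cos φ = 19.4666 m, so Δλ = -271.9 / 19.4666 = -13.968″.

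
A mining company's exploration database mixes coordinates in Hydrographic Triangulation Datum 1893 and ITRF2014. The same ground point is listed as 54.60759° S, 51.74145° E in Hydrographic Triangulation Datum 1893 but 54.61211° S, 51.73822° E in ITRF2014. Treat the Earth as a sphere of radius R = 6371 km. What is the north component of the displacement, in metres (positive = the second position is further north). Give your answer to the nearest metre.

Δφ = -54.61211° − -54.60759° = -0.00452°; Δλ = 51.73822° − 51.74145° = -0.00323°.
1° along a meridian = πR/180 = 111195 m.
ΔN = Δφ × 111195 = -502.6 m; ΔE = Δλ × 111195 × cos(-54.60759°) = -0.00323 × 111195 × 0.579173 = -208.0 m.

ΔN = -503 m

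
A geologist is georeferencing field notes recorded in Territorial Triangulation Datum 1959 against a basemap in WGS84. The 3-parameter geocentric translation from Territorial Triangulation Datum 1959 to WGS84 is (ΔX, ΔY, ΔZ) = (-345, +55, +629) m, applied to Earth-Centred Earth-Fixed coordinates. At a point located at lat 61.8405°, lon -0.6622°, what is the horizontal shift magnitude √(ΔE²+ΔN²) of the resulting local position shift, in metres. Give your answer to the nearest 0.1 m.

603.7 m

At φ = 61.8405°, λ = -0.6622°: sin φ = 0.881637, cos φ = 0.471928, sin λ = -0.011557, cos λ = 0.999933.
ΔE = −sin λ·ΔX + cos λ·ΔY = −(-0.011557)·(-345) + (0.999933)·(55) = 51.01 m.
ΔN = −sin φ cos λ·ΔX − sin φ sin λ·ΔY + cos φ·ΔZ = −(0.881637)(0.999933)(-345) − (0.881637)(-0.011557)(55) + (0.471928)(629) = 601.55 m.
Horizontal magnitude = √(ΔE² + ΔN²) = √(51.01² + 601.55²) = 603.71 m.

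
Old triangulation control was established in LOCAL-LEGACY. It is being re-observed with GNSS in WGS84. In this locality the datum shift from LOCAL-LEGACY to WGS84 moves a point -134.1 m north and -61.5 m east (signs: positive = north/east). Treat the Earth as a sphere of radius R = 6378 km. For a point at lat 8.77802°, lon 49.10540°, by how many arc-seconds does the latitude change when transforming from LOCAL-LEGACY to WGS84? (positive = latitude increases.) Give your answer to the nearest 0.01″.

On a sphere of radius R, 1 rad of latitude = R, so Δφ = ΔN / R = -134.1 / 6378000 = -2.1025e-05 rad = -4.337″.

Δφ = -4.34″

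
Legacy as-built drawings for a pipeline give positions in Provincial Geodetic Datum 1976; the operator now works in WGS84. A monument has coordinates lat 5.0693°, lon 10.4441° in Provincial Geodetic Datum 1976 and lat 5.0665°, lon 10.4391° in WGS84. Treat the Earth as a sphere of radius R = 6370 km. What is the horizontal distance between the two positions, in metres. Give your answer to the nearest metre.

635 m

Δφ = 5.0665° − 5.0693° = -0.0028°; Δλ = 10.4391° − 10.4441° = -0.0050°.
1° along a meridian = πR/180 = 111177 m.
ΔN = Δφ × 111177 = -311.3 m; ΔE = Δλ × 111177 × cos(5.0693°) = -0.0050 × 111177 × 0.996089 = -553.7 m.
Distance = √(ΔE² + ΔN²) = √((-553.7)² + (-311.3)²) = 635.2 m.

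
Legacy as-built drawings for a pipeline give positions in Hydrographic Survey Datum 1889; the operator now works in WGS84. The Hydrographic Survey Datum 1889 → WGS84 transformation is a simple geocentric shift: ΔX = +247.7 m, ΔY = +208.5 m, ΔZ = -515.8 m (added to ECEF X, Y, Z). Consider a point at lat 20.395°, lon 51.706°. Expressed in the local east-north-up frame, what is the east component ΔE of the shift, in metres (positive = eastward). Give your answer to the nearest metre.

ΔE = -65 m

At φ = 20.395°, λ = 51.706°: sin φ = 0.348490, cos φ = 0.937312, sin λ = 0.784841, cos λ = 0.619697.
ΔE = −sin λ·ΔX + cos λ·ΔY = −(0.784841)·(247.7) + (0.619697)·(208.5) = -65.20 m.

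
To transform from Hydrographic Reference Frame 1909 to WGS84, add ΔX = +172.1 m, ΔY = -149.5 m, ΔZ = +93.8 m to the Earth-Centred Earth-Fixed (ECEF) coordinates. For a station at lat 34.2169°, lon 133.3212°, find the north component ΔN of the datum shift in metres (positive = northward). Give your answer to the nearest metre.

At φ = 34.2169°, λ = 133.3212°: sin φ = 0.562327, cos φ = 0.826915, sin λ = 0.727519, cos λ = -0.686088.
ΔN = −sin φ cos λ·ΔX − sin φ sin λ·ΔY + cos φ·ΔZ = −(0.562327)(-0.686088)(172.1) − (0.562327)(0.727519)(-149.5) + (0.826915)(93.8) = 205.12 m.

ΔN = 205 m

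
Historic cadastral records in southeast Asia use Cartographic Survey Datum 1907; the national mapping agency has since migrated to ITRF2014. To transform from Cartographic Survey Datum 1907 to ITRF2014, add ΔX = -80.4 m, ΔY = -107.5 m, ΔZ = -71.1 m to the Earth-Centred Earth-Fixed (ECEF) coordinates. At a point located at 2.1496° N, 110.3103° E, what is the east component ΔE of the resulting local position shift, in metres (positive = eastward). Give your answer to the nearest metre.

The local east axis at (φ, λ) is (−sin λ, cos λ, 0), so ΔE = −sin(110.3103°)·(-80.4) + cos(110.3103°)·(-107.5) = 112.71 m.

ΔE = 113 m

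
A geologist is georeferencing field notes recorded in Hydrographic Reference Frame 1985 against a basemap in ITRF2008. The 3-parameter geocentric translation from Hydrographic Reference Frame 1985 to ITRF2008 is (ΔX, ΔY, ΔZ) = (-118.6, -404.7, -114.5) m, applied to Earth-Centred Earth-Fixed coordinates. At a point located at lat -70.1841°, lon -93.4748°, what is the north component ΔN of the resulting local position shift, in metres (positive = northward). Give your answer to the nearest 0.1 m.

The local north axis is (−sin φ cos λ, −sin φ sin λ, cos φ), giving ΔN = 6.763 + 380.036 − 38.815 = 347.98 m.

ΔN = 348.0 m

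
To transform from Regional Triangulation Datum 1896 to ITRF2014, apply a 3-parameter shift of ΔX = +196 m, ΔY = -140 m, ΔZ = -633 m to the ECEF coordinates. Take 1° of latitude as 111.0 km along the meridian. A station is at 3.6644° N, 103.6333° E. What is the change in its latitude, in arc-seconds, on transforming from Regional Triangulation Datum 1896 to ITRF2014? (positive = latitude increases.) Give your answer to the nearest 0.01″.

Δφ = -20.11″

sin φ = 0.063912, cos φ = 0.997956, sin λ = 0.971824, cos λ = -0.235707.
North component: ΔN = −sin φ cos λ·ΔX − sin φ sin λ·ΔY + cos φ·ΔZ = −(0.063912)(-0.235707)(196) − (0.063912)(0.971824)(-140) + (0.997956)(-633) = -620.06 m.
1° of latitude spans 111000 m, so Δφ = -620.06 / 111000 × 3600 = -20.110″.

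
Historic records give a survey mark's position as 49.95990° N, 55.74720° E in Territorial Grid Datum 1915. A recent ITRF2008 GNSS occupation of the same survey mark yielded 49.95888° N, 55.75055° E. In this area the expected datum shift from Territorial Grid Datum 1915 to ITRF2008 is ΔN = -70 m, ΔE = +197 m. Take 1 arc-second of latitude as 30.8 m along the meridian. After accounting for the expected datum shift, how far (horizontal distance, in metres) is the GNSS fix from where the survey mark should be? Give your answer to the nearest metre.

Observed coordinate differences: Δφ = -0.00102°, Δλ = +0.00335°.
Converting to metres (1° lat = 110880 m, cos φ = 0.643324): observed ΔN = -113.1 m, observed ΔE = 239.0 m.
Subtracting the expected shift leaves a residual of -113.1 − (-70) = -43.1 m north and 239.0 − (197) = 42.0 m east.
Residual distance = √((-43.1)² + 42.0²) = 60.2 m.

60 m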